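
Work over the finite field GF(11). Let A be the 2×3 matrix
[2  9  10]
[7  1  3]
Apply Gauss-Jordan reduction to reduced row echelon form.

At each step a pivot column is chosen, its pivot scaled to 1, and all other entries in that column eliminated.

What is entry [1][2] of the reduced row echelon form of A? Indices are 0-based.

M[1][2] = 7

pivot(0,0)=2: scale R0 → (1, 10, 5)
  clear (1,0): R1 −= (7)R0 → (0, 8, 1)
pivot(1,1)=8: scale R1 → (0, 1, 7)
  clear (0,1): R0 −= (10)R1 → (1, 0, 1)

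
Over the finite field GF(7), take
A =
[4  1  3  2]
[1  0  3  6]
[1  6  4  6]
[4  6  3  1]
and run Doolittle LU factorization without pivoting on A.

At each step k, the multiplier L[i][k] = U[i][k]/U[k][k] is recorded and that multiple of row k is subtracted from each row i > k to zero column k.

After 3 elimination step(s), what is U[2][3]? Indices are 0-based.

U[2][3] = 6

Step 1: pivot at (0,0) is 4.
  row1 ← row1 − (2)·row0  ⇒  L[1][0]=2, U row1=(0, 5, 4, 2)
  row2 ← row2 − (2)·row0  ⇒  L[2][0]=2, U row2=(0, 4, 5, 2)
  row3 ← row3 − (1)·row0  ⇒  L[3][0]=1, U row3=(0, 5, 0, 6)
Step 2: pivot at (1,1) is 5.
  row2 ← row2 − (5)·row1  ⇒  L[2][1]=5, U row2=(0, 0, 6, 6)
  row3 ← row3 − (1)·row1  ⇒  L[3][1]=1, U row3=(0, 0, 3, 4)
Step 3: pivot at (2,2) is 6.
  row3 ← row3 − (4)·row2  ⇒  L[3][2]=4, U row3=(0, 0, 0, 1)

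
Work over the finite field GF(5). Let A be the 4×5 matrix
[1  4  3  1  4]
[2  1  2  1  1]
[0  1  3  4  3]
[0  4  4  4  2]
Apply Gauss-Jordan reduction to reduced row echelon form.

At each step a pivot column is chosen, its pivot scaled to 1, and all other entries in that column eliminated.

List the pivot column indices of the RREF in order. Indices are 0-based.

pivot columns: 0, 1, 2, 3

step 1: normalize row 0 (÷1) = (1, 4, 3, 1, 4)
  row 1: subtract 2×row0 = (0, 3, 1, 4, 3)
step 2: normalize row 1 (÷3) = (0, 1, 2, 3, 1)
  row 0: subtract 4×row1 = (1, 0, 0, 4, 0)
  row 2: subtract 1×row1 = (0, 0, 1, 1, 2)
  row 3: subtract 4×row1 = (0, 0, 1, 2, 3)
step 3: normalize row 2 (÷1) = (0, 0, 1, 1, 2)
  row 1: subtract 2×row2 = (0, 1, 0, 1, 2)
  row 3: subtract 1×row2 = (0, 0, 0, 1, 1)
step 4: normalize row 3 (÷1) = (0, 0, 0, 1, 1)
  row 0: subtract 4×row3 = (1, 0, 0, 0, 1)
  row 1: subtract 1×row3 = (0, 1, 0, 0, 1)
  row 2: subtract 1×row3 = (0, 0, 1, 0, 1)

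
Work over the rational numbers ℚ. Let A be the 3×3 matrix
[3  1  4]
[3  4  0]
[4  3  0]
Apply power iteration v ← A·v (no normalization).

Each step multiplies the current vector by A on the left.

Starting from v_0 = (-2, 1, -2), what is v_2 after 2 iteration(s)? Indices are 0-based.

v_2 = (-61, -47, -58)

v_0 = (-2, 1, -2).
v_1 = A·v_0 = (-13, -2, -5).
v_2 = A·v_1 = (-61, -47, -58).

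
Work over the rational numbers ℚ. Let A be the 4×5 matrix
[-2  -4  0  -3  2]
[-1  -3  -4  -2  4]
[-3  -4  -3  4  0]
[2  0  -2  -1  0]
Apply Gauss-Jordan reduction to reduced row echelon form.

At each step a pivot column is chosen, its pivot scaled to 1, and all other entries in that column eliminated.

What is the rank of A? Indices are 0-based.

rank = 4

[1] R0 /= -2  ⇒  (1, 2, 0, 3/2, -1)
     R1 -= -1·R0  ⇒  (0, -1, -4, -1/2, 3)
     R2 -= -3·R0  ⇒  (0, 2, -3, 17/2, -3)
     R3 -= 2·R0  ⇒  (0, -4, -2, -4, 2)
[2] R1 /= -1  ⇒  (0, 1, 4, 1/2, -3)
     R0 -= 2·R1  ⇒  (1, 0, -8, 1/2, 5)
     R2 -= 2·R1  ⇒  (0, 0, -11, 15/2, 3)
     R3 -= -4·R1  ⇒  (0, 0, 14, -2, -10)
[3] R2 /= -11  ⇒  (0, 0, 1, -15/22, -3/11)
     R0 -= -8·R2  ⇒  (1, 0, 0, -109/22, 31/11)
     R1 -= 4·R2  ⇒  (0, 1, 0, 71/22, -21/11)
     R3 -= 14·R2  ⇒  (0, 0, 0, 83/11, -68/11)
[4] R3 /= 83/11  ⇒  (0, 0, 0, 1, -68/83)
     R0 -= -109/22·R3  ⇒  (1, 0, 0, 0, -103/83)
     R1 -= 71/22·R3  ⇒  (0, 1, 0, 0, 61/83)
     R2 -= -15/22·R3  ⇒  (0, 0, 1, 0, -69/83)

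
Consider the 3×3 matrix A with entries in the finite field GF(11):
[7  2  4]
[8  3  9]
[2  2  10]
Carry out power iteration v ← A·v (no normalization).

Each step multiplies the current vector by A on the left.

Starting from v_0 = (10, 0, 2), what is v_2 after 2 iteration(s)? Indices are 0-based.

v_2 = (0, 2, 4)

v_0 = (10, 0, 2).
v_1 = A·v_0 = (1, 10, 7).
v_2 = A·v_1 = (0, 2, 4).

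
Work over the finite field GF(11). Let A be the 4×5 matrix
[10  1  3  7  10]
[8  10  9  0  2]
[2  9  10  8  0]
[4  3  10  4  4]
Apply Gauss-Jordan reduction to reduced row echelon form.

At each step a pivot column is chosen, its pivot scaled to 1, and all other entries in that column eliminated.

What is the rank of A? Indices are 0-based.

rank = 4

[1] R0 /= 10  ⇒  (1, 10, 8, 4, 1)
     R1 -= 8·R0  ⇒  (0, 7, 0, 1, 5)
     R2 -= 2·R0  ⇒  (0, 0, 5, 0, 9)
     R3 -= 4·R0  ⇒  (0, 7, 0, 10, 0)
[2] R1 /= 7  ⇒  (0, 1, 0, 8, 7)
     R0 -= 10·R1  ⇒  (1, 0, 8, 1, 8)
     R3 -= 7·R1  ⇒  (0, 0, 0, 9, 6)
[3] R2 /= 5  ⇒  (0, 0, 1, 0, 4)
     R0 -= 8·R2  ⇒  (1, 0, 0, 1, 9)
[4] R3 /= 9  ⇒  (0, 0, 0, 1, 8)
     R0 -= 1·R3  ⇒  (1, 0, 0, 0, 1)
     R1 -= 8·R3  ⇒  (0, 1, 0, 0, 9)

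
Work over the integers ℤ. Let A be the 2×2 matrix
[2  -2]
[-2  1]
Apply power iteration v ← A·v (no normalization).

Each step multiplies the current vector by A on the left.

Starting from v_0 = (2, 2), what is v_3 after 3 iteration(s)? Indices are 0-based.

v_0 = (2, 2).
v_1 = A·v_0 = (0, -2).
v_2 = A·v_1 = (4, -2).
v_3 = A·v_2 = (12, -10).

v_3 = (12, -10)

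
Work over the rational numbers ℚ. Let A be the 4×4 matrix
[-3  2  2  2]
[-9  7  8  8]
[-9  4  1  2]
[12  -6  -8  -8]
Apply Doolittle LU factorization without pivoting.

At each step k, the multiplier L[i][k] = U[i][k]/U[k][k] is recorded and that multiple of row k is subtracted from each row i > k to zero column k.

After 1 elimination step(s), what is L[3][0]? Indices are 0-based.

[col 0] pivot -3
  R1 -= 3*R0 → (0, 1, 2, 2)  (L[1][0] := 3)
  R2 -= 3*R0 → (0, -2, -5, -4)  (L[2][0] := 3)
  R3 -= -4*R0 → (0, 2, 0, 0)  (L[3][0] := -4)

L[3][0] = -4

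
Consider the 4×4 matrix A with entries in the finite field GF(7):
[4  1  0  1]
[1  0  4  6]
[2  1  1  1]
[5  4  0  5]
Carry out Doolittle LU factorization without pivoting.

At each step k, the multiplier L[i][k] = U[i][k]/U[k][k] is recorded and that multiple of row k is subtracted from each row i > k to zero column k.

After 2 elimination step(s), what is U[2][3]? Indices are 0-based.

k=0: U[0][0]=4
  eliminate (1,0): mult=2, new row 1: (0, 5, 4, 4); set L[1][0]=2
  eliminate (2,0): mult=4, new row 2: (0, 4, 1, 4); set L[2][0]=4
  eliminate (3,0): mult=3, new row 3: (0, 1, 0, 2); set L[3][0]=3
k=1: U[1][1]=5
  eliminate (2,1): mult=5, new row 2: (0, 0, 2, 5); set L[2][1]=5
  eliminate (3,1): mult=3, new row 3: (0, 0, 2, 4); set L[3][1]=3

U[2][3] = 5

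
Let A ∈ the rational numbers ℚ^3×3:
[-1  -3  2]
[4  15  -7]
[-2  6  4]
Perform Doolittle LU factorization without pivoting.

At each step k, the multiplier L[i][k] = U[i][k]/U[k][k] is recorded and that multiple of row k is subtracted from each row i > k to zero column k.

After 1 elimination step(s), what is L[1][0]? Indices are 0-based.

L[1][0] = -4

Step 1: pivot at (0,0) is -1.
  row1 ← row1 − (-4)·row0  ⇒  L[1][0]=-4, U row1=(0, 3, 1)
  row2 ← row2 − (2)·row0  ⇒  L[2][0]=2, U row2=(0, 12, 0)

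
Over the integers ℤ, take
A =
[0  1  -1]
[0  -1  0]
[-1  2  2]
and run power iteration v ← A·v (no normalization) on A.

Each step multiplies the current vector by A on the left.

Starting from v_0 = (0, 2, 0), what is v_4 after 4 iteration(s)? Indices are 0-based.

v_4 = (-16, 2, 24)

v_0 = (0, 2, 0).
v_1 = A·v_0 = (2, -2, 4).
v_2 = A·v_1 = (-6, 2, 2).
v_3 = A·v_2 = (0, -2, 14).
v_4 = A·v_3 = (-16, 2, 24).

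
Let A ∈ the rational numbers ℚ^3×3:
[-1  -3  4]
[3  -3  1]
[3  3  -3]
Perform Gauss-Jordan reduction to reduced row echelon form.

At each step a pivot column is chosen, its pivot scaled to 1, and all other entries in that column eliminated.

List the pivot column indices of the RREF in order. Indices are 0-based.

pivot(0,0)=-1: scale R0 → (1, 3, -4)
  clear (1,0): R1 −= (3)R0 → (0, -12, 13)
  clear (2,0): R2 −= (3)R0 → (0, -6, 9)
pivot(1,1)=-12: scale R1 → (0, 1, -13/12)
  clear (0,1): R0 −= (3)R1 → (1, 0, -3/4)
  clear (2,1): R2 −= (-6)R1 → (0, 0, 5/2)
pivot(2,2)=5/2: scale R2 → (0, 0, 1)
  clear (0,2): R0 −= (-3/4)R2 → (1, 0, 0)
  clear (1,2): R1 −= (-13/12)R2 → (0, 1, 0)

pivot columns: 0, 1, 2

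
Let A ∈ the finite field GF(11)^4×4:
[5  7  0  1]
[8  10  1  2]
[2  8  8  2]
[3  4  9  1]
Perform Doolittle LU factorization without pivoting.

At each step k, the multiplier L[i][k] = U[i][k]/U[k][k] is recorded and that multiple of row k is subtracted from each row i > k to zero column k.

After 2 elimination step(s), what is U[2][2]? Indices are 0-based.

U[2][2] = 5

Step 1: pivot at (0,0) is 5.
  row1 ← row1 − (6)·row0  ⇒  L[1][0]=6, U row1=(0, 1, 1, 7)
  row2 ← row2 − (7)·row0  ⇒  L[2][0]=7, U row2=(0, 3, 8, 6)
  row3 ← row3 − (5)·row0  ⇒  L[3][0]=5, U row3=(0, 2, 9, 7)
Step 2: pivot at (1,1) is 1.
  row2 ← row2 − (3)·row1  ⇒  L[2][1]=3, U row2=(0, 0, 5, 7)
  row3 ← row3 − (2)·row1  ⇒  L[3][1]=2, U row3=(0, 0, 7, 4)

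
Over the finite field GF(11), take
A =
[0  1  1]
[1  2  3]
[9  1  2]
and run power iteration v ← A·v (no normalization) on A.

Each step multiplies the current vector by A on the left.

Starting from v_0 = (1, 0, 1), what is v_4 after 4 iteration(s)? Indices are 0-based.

v_4 = (0, 5, 5)

v_0 = (1, 0, 1).
v_1 = A·v_0 = (1, 4, 0).
v_2 = A·v_1 = (4, 9, 2).
v_3 = A·v_2 = (0, 6, 5).
v_4 = A·v_3 = (0, 5, 5).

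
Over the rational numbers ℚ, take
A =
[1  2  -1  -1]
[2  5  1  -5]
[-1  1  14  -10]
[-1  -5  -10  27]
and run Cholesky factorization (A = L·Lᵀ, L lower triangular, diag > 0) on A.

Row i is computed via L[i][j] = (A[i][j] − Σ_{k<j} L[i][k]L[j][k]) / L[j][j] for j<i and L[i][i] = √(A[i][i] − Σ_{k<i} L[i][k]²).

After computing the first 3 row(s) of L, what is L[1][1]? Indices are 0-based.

L[1][1] = 1

Step 1: L[0][0] = √(1) = 1.
  L[1][0] = (2) / L[0][0] = 2.
Step 2: L[1][1] = √(1) = 1.
  L[2][0] = (-1) / L[0][0] = -1.
  L[2][1] = (3) / L[1][1] = 3.
Step 3: L[2][2] = √(4) = 2.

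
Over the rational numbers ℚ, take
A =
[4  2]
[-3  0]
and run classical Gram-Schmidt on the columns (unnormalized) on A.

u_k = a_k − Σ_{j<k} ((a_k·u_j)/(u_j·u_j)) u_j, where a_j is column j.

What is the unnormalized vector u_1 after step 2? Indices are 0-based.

u_1 = (18/25, 24/25)

Step 1: u_0 = a_0 = (4, -3).
Step 2: u_1 = a_1 − (8/25)·u_0 = (18/25, 24/25).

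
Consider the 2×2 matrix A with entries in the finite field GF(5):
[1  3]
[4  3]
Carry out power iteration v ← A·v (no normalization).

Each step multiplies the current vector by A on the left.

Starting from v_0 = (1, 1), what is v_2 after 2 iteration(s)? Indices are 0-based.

v_0 = (1, 1).
v_1 = A·v_0 = (4, 2).
v_2 = A·v_1 = (0, 2).

v_2 = (0, 2)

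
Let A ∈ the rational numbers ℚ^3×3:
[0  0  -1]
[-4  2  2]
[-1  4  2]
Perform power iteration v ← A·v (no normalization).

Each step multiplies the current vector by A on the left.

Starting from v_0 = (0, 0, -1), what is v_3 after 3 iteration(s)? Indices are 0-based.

v_3 = (13, -58, -76)

v_0 = (0, 0, -1).
v_1 = A·v_0 = (1, -2, -2).
v_2 = A·v_1 = (2, -12, -13).
v_3 = A·v_2 = (13, -58, -76).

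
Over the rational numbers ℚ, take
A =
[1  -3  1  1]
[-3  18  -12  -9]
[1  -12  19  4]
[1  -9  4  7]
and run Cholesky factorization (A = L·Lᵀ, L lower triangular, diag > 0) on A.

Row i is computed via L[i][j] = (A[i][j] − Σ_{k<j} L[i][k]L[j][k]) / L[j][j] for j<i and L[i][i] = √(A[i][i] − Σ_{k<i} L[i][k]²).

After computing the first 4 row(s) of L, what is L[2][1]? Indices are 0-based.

Step 1: L[0][0] = √(1) = 1.
  L[1][0] = (-3) / L[0][0] = -3.
Step 2: L[1][1] = √(9) = 3.
  L[2][0] = (1) / L[0][0] = 1.
  L[2][1] = (-9) / L[1][1] = -3.
Step 3: L[2][2] = √(9) = 3.
  L[3][0] = (1) / L[0][0] = 1.
  L[3][1] = (-6) / L[1][1] = -2.
  L[3][2] = (-3) / L[2][2] = -1.
Step 4: L[3][3] = √(1) = 1.

L[2][1] = -3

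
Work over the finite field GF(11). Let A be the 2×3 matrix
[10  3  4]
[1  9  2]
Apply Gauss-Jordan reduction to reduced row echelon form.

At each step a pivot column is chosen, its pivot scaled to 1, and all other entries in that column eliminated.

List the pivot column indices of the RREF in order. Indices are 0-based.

pivot columns: 0, 1

[1] R0 /= 10  ⇒  (1, 8, 7)
     R1 -= 1·R0  ⇒  (0, 1, 6)
[2] R1 /= 1  ⇒  (0, 1, 6)
     R0 -= 8·R1  ⇒  (1, 0, 3)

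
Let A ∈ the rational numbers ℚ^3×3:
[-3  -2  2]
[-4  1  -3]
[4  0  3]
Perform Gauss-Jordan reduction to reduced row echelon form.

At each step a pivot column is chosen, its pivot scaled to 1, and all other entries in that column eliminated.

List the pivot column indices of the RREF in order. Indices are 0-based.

step 1: normalize row 0 (÷-3) = (1, 2/3, -2/3)
  row 1: subtract -4×row0 = (0, 11/3, -17/3)
  row 2: subtract 4×row0 = (0, -8/3, 17/3)
step 2: normalize row 1 (÷11/3) = (0, 1, -17/11)
  row 0: subtract 2/3×row1 = (1, 0, 4/11)
  row 2: subtract -8/3×row1 = (0, 0, 17/11)
step 3: normalize row 2 (÷17/11) = (0, 0, 1)
  row 0: subtract 4/11×row2 = (1, 0, 0)
  row 1: subtract -17/11×row2 = (0, 1, 0)

pivot columns: 0, 1, 2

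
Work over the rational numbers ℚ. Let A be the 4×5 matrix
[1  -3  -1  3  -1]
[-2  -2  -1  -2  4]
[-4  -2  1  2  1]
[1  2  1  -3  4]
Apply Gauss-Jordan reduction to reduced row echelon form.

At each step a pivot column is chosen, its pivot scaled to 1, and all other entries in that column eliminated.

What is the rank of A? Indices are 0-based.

step 1: normalize row 0 (÷1) = (1, -3, -1, 3, -1)
  row 1: subtract -2×row0 = (0, -8, -3, 4, 2)
  row 2: subtract -4×row0 = (0, -14, -3, 14, -3)
  row 3: subtract 1×row0 = (0, 5, 2, -6, 5)
step 2: normalize row 1 (÷-8) = (0, 1, 3/8, -1/2, -1/4)
  row 0: subtract -3×row1 = (1, 0, 1/8, 3/2, -7/4)
  row 2: subtract -14×row1 = (0, 0, 9/4, 7, -13/2)
  row 3: subtract 5×row1 = (0, 0, 1/8, -7/2, 25/4)
step 3: normalize row 2 (÷9/4) = (0, 0, 1, 28/9, -26/9)
  row 0: subtract 1/8×row2 = (1, 0, 0, 10/9, -25/18)
  row 1: subtract 3/8×row2 = (0, 1, 0, -5/3, 5/6)
  row 3: subtract 1/8×row2 = (0, 0, 0, -35/9, 119/18)
step 4: normalize row 3 (÷-35/9) = (0, 0, 0, 1, -17/10)
  row 0: subtract 10/9×row3 = (1, 0, 0, 0, 1/2)
  row 1: subtract -5/3×row3 = (0, 1, 0, 0, -2)
  row 2: subtract 28/9×row3 = (0, 0, 1, 0, 12/5)

rank = 4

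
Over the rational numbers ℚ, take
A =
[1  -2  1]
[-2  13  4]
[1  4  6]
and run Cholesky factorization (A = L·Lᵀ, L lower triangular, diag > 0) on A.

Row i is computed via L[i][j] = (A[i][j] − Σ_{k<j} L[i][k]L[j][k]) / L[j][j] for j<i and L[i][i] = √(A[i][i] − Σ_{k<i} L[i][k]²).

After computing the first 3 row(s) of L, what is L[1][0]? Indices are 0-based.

L[1][0] = -2

Step 1: L[0][0] = √(1) = 1.
  L[1][0] = (-2) / L[0][0] = -2.
Step 2: L[1][1] = √(9) = 3.
  L[2][0] = (1) / L[0][0] = 1.
  L[2][1] = (6) / L[1][1] = 2.
Step 3: L[2][2] = √(1) = 1.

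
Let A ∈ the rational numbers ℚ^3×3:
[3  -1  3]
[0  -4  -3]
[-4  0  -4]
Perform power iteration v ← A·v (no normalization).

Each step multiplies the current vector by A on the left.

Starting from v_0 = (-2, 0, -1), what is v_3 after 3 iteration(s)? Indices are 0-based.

v_3 = (30, 228, 24)

v_0 = (-2, 0, -1).
v_1 = A·v_0 = (-9, 3, 12).
v_2 = A·v_1 = (6, -48, -12).
v_3 = A·v_2 = (30, 228, 24).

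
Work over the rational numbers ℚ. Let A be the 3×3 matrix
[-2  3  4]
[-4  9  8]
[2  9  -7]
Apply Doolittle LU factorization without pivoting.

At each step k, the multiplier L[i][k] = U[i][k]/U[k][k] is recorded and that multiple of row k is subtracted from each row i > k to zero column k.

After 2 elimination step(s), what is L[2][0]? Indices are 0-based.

[col 0] pivot -2
  R1 -= 2*R0 → (0, 3, 0)  (L[1][0] := 2)
  R2 -= -1*R0 → (0, 12, -3)  (L[2][0] := -1)
[col 1] pivot 3
  R2 -= 4*R1 → (0, 0, -3)  (L[2][1] := 4)

L[2][0] = -1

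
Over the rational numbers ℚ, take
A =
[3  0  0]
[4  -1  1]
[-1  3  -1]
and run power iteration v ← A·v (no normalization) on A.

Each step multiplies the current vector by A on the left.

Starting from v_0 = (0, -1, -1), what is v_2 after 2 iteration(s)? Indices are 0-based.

v_0 = (0, -1, -1).
v_1 = A·v_0 = (0, 0, -2).
v_2 = A·v_1 = (0, -2, 2).

v_2 = (0, -2, 2)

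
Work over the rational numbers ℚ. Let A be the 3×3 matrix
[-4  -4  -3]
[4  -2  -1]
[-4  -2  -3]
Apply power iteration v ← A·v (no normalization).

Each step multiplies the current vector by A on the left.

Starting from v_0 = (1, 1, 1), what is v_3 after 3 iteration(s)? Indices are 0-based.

v_0 = (1, 1, 1).
v_1 = A·v_0 = (-11, 1, -9).
v_2 = A·v_1 = (67, -37, 69).
v_3 = A·v_2 = (-327, 273, -401).

v_3 = (-327, 273, -401)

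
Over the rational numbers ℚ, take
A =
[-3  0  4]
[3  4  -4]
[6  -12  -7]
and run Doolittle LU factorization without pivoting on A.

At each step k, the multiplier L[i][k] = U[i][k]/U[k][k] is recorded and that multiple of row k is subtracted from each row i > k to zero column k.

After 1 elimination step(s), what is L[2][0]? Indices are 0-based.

L[2][0] = -2

Step 1: pivot at (0,0) is -3.
  row1 ← row1 − (-1)·row0  ⇒  L[1][0]=-1, U row1=(0, 4, 0)
  row2 ← row2 − (-2)·row0  ⇒  L[2][0]=-2, U row2=(0, -12, 1)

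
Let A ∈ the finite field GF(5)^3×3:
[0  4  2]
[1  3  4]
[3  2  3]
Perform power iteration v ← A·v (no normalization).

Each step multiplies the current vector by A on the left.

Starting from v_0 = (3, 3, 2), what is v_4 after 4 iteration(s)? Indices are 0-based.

v_4 = (2, 1, 0)

v_0 = (3, 3, 2).
v_1 = A·v_0 = (1, 0, 1).
v_2 = A·v_1 = (2, 0, 1).
v_3 = A·v_2 = (2, 1, 4).
v_4 = A·v_3 = (2, 1, 0).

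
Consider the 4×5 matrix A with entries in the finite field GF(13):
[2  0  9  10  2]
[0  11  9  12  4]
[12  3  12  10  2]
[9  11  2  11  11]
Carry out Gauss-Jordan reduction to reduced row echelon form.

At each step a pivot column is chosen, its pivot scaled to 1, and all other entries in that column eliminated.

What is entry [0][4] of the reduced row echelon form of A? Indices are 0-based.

M[0][4] = 6

pivot(0,0)=2: scale R0 → (1, 0, 11, 5, 1)
  clear (2,0): R2 −= (12)R0 → (0, 3, 10, 2, 3)
  clear (3,0): R3 −= (9)R0 → (0, 11, 7, 5, 2)
pivot(1,1)=11: scale R1 → (0, 1, 2, 7, 11)
  clear (2,1): R2 −= (3)R1 → (0, 0, 4, 7, 9)
  clear (3,1): R3 −= (11)R1 → (0, 0, 11, 6, 11)
pivot(2,2)=4: scale R2 → (0, 0, 1, 5, 12)
  clear (0,2): R0 −= (11)R2 → (1, 0, 0, 2, 12)
  clear (1,2): R1 −= (2)R2 → (0, 1, 0, 10, 0)
  clear (3,2): R3 −= (11)R2 → (0, 0, 0, 3, 9)
pivot(3,3)=3: scale R3 → (0, 0, 0, 1, 3)
  clear (0,3): R0 −= (2)R3 → (1, 0, 0, 0, 6)
  clear (1,3): R1 −= (10)R3 → (0, 1, 0, 0, 9)
  clear (2,3): R2 −= (5)R3 → (0, 0, 1, 0, 10)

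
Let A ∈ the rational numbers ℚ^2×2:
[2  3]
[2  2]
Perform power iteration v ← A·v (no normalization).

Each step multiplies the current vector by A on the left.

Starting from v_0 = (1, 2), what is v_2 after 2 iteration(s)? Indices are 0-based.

v_0 = (1, 2).
v_1 = A·v_0 = (8, 6).
v_2 = A·v_1 = (34, 28).

v_2 = (34, 28)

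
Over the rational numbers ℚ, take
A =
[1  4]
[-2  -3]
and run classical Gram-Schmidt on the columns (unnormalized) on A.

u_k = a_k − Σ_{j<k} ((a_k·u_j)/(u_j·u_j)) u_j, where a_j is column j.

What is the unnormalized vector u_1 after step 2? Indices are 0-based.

u_1 = (2, 1)

Step 1: u_0 = a_0 = (1, -2).
Step 2: u_1 = a_1 − (2)·u_0 = (2, 1).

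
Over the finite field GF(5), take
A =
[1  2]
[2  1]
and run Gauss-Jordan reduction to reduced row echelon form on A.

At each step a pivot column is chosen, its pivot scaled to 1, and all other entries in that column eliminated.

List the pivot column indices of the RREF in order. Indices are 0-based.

pivot columns: 0, 1

pivot(0,0)=1: scale R0 → (1, 2)
  clear (1,0): R1 −= (2)R0 → (0, 2)
pivot(1,1)=2: scale R1 → (0, 1)
  clear (0,1): R0 −= (2)R1 → (1, 0)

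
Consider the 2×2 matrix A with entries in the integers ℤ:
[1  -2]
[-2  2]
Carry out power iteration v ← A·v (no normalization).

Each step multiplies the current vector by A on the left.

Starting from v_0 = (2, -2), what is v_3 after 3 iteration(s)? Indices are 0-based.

v_0 = (2, -2).
v_1 = A·v_0 = (6, -8).
v_2 = A·v_1 = (22, -28).
v_3 = A·v_2 = (78, -100).

v_3 = (78, -100)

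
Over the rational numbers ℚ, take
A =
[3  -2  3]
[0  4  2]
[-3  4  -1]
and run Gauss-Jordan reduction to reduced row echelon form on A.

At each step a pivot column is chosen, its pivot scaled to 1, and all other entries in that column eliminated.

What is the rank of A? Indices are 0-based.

pivot(0,0)=3: scale R0 → (1, -2/3, 1)
  clear (2,0): R2 −= (-3)R0 → (0, 2, 2)
pivot(1,1)=4: scale R1 → (0, 1, 1/2)
  clear (0,1): R0 −= (-2/3)R1 → (1, 0, 4/3)
  clear (2,1): R2 −= (2)R1 → (0, 0, 1)
pivot(2,2)=1: scale R2 → (0, 0, 1)
  clear (0,2): R0 −= (4/3)R2 → (1, 0, 0)
  clear (1,2): R1 −= (1/2)R2 → (0, 1, 0)

rank = 3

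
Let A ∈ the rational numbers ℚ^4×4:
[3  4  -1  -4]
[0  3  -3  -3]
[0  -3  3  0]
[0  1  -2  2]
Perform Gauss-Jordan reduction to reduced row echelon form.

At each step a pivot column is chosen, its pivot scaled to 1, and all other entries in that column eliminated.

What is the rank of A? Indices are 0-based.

pivot(0,0)=3: scale R0 → (1, 4/3, -1/3, -4/3)
pivot(1,1)=3: scale R1 → (0, 1, -1, -1)
  clear (0,1): R0 −= (4/3)R1 → (1, 0, 1, 0)
  clear (2,1): R2 −= (-3)R1 → (0, 0, 0, -3)
  clear (3,1): R3 −= (1)R1 → (0, 0, -1, 3)
pivot(2,2): swap R2↔R3
pivot(2,2)=-1: scale R2 → (0, 0, 1, -3)
  clear (0,2): R0 −= (1)R2 → (1, 0, 0, 3)
  clear (1,2): R1 −= (-1)R2 → (0, 1, 0, -4)
pivot(3,3)=-3: scale R3 → (0, 0, 0, 1)
  clear (0,3): R0 −= (3)R3 → (1, 0, 0, 0)
  clear (1,3): R1 −= (-4)R3 → (0, 1, 0, 0)
  clear (2,3): R2 −= (-3)R3 → (0, 0, 1, 0)

rank = 4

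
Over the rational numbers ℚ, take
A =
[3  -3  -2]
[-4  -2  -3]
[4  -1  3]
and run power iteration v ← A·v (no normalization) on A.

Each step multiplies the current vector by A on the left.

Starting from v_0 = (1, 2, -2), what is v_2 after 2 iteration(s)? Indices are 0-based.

v_2 = (17, 12, -6)

v_0 = (1, 2, -2).
v_1 = A·v_0 = (1, -2, -4).
v_2 = A·v_1 = (17, 12, -6).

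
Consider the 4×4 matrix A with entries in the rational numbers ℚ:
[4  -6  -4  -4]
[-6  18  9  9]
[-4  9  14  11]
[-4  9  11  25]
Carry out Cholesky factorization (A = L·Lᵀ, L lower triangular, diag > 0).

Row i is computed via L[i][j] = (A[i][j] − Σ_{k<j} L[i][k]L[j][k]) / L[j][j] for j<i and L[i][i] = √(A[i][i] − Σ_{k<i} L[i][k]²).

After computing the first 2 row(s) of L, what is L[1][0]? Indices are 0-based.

L[1][0] = -3

Step 1: L[0][0] = √(4) = 2.
  L[1][0] = (-6) / L[0][0] = -3.
Step 2: L[1][1] = √(9) = 3.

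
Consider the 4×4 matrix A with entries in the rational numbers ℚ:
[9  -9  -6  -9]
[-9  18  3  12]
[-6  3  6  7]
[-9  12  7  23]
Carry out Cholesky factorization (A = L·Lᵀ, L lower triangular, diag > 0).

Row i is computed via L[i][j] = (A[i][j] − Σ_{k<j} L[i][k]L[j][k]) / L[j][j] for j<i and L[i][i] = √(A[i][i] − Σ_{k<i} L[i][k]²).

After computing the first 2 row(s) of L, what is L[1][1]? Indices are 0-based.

Step 1: L[0][0] = √(9) = 3.
  L[1][0] = (-9) / L[0][0] = -3.
Step 2: L[1][1] = √(9) = 3.

L[1][1] = 3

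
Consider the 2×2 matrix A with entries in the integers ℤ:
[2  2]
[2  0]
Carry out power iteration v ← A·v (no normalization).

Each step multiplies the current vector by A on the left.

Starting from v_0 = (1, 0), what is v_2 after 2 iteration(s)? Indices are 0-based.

v_2 = (8, 4)

v_0 = (1, 0).
v_1 = A·v_0 = (2, 2).
v_2 = A·v_1 = (8, 4).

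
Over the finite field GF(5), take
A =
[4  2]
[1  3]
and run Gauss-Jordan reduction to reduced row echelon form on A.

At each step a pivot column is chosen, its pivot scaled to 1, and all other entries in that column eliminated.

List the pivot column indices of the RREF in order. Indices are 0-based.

step 1: normalize row 0 (÷4) = (1, 3)
  row 1: subtract 1×row0 = (0, 0)
skip col 1 (zero from row 1)

pivot columns: 0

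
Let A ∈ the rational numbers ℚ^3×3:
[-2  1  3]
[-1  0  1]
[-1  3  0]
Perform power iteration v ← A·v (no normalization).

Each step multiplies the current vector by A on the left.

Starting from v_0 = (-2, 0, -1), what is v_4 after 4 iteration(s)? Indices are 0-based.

v_0 = (-2, 0, -1).
v_1 = A·v_0 = (1, 1, 2).
v_2 = A·v_1 = (5, 1, 2).
v_3 = A·v_2 = (-3, -3, -2).
v_4 = A·v_3 = (-3, 1, -6).

v_4 = (-3, 1, -6)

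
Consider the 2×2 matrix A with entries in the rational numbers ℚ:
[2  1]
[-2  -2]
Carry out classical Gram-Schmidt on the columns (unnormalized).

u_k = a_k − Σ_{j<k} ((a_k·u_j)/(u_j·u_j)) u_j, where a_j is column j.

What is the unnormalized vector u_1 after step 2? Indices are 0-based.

Step 1: u_0 = a_0 = (2, -2).
Step 2: u_1 = a_1 − (3/4)·u_0 = (-1/2, -1/2).

u_1 = (-1/2, -1/2)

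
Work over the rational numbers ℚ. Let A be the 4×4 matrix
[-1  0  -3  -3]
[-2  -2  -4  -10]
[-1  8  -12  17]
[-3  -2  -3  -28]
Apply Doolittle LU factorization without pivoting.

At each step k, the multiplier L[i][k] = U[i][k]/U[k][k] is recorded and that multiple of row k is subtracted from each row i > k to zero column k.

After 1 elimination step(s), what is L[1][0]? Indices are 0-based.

L[1][0] = 2

[col 0] pivot -1
  R1 -= 2*R0 → (0, -2, 2, -4)  (L[1][0] := 2)
  R2 -= 1*R0 → (0, 8, -9, 20)  (L[2][0] := 1)
  R3 -= 3*R0 → (0, -2, 6, -19)  (L[3][0] := 3)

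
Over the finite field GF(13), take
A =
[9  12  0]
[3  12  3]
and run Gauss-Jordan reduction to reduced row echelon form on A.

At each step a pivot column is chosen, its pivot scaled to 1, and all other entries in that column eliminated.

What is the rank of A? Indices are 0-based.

rank = 2

pivot(0,0)=9: scale R0 → (1, 10, 0)
  clear (1,0): R1 −= (3)R0 → (0, 8, 3)
pivot(1,1)=8: scale R1 → (0, 1, 2)
  clear (0,1): R0 −= (10)R1 → (1, 0, 6)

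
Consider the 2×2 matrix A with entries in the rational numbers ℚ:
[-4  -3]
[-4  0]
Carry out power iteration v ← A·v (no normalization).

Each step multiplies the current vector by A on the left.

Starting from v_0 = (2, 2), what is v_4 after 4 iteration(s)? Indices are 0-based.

v_4 = (2912, 1952)

v_0 = (2, 2).
v_1 = A·v_0 = (-14, -8).
v_2 = A·v_1 = (80, 56).
v_3 = A·v_2 = (-488, -320).
v_4 = A·v_3 = (2912, 1952).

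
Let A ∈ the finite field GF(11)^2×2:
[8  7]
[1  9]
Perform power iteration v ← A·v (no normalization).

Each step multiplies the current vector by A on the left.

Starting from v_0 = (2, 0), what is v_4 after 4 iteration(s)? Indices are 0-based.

v_4 = (4, 5)

v_0 = (2, 0).
v_1 = A·v_0 = (5, 2).
v_2 = A·v_1 = (10, 1).
v_3 = A·v_2 = (10, 8).
v_4 = A·v_3 = (4, 5).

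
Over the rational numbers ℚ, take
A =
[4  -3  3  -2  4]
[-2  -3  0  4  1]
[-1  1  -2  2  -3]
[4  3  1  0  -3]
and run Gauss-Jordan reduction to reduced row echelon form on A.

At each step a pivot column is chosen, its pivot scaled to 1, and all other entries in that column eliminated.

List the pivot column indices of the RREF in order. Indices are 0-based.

step 1: normalize row 0 (÷4) = (1, -3/4, 3/4, -1/2, 1)
  row 1: subtract -2×row0 = (0, -9/2, 3/2, 3, 3)
  row 2: subtract -1×row0 = (0, 1/4, -5/4, 3/2, -2)
  row 3: subtract 4×row0 = (0, 6, -2, 2, -7)
step 2: normalize row 1 (÷-9/2) = (0, 1, -1/3, -2/3, -2/3)
  row 0: subtract -3/4×row1 = (1, 0, 1/2, -1, 1/2)
  row 2: subtract 1/4×row1 = (0, 0, -7/6, 5/3, -11/6)
  row 3: subtract 6×row1 = (0, 0, 0, 6, -3)
step 3: normalize row 2 (÷-7/6) = (0, 0, 1, -10/7, 11/7)
  row 0: subtract 1/2×row2 = (1, 0, 0, -2/7, -2/7)
  row 1: subtract -1/3×row2 = (0, 1, 0, -8/7, -1/7)
step 4: normalize row 3 (÷6) = (0, 0, 0, 1, -1/2)
  row 0: subtract -2/7×row3 = (1, 0, 0, 0, -3/7)
  row 1: subtract -8/7×row3 = (0, 1, 0, 0, -5/7)
  row 2: subtract -10/7×row3 = (0, 0, 1, 0, 6/7)

pivot columns: 0, 1, 2, 3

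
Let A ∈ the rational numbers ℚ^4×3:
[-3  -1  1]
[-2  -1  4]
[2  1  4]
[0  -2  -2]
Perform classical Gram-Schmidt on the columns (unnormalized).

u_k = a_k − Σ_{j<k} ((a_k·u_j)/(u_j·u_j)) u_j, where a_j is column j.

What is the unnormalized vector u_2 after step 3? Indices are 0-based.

u_2 = (8/35, 134/35, 146/35, 2/35)

Step 1: u_0 = a_0 = (-3, -2, 2, 0).
Step 2: u_1 = a_1 − (7/17)·u_0 = (4/17, -3/17, 3/17, -2).
Step 3: u_2 = a_2 − (-3/17)·u_0 − (36/35)·u_1 = (8/35, 134/35, 146/35, 2/35).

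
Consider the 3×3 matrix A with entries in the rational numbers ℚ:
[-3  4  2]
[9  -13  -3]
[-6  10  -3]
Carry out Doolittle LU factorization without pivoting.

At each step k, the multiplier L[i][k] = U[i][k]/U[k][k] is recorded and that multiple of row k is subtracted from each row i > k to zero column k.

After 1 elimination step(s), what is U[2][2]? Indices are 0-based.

Step 1: pivot at (0,0) is -3.
  row1 ← row1 − (-3)·row0  ⇒  L[1][0]=-3, U row1=(0, -1, 3)
  row2 ← row2 − (2)·row0  ⇒  L[2][0]=2, U row2=(0, 2, -7)

U[2][2] = -7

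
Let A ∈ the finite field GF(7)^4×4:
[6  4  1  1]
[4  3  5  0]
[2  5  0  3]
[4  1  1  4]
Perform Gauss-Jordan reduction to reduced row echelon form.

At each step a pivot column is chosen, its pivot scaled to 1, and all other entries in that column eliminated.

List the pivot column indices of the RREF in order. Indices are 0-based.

step 1: normalize row 0 (÷6) = (1, 3, 6, 6)
  row 1: subtract 4×row0 = (0, 5, 2, 4)
  row 2: subtract 2×row0 = (0, 6, 2, 5)
  row 3: subtract 4×row0 = (0, 3, 5, 1)
step 2: normalize row 1 (÷5) = (0, 1, 6, 5)
  row 0: subtract 3×row1 = (1, 0, 2, 5)
  row 2: subtract 6×row1 = (0, 0, 1, 3)
  row 3: subtract 3×row1 = (0, 0, 1, 0)
step 3: normalize row 2 (÷1) = (0, 0, 1, 3)
  row 0: subtract 2×row2 = (1, 0, 0, 6)
  row 1: subtract 6×row2 = (0, 1, 0, 1)
  row 3: subtract 1×row2 = (0, 0, 0, 4)
step 4: normalize row 3 (÷4) = (0, 0, 0, 1)
  row 0: subtract 6×row3 = (1, 0, 0, 0)
  row 1: subtract 1×row3 = (0, 1, 0, 0)
  row 2: subtract 3×row3 = (0, 0, 1, 0)

pivot columns: 0, 1, 2, 3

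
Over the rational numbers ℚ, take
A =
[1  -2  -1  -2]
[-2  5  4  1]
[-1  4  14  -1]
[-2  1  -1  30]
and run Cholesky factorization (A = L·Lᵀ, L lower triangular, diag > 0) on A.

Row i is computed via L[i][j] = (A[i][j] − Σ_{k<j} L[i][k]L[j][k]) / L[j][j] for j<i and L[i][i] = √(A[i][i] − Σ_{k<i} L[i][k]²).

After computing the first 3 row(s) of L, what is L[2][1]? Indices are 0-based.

L[2][1] = 2

Step 1: L[0][0] = √(1) = 1.
  L[1][0] = (-2) / L[0][0] = -2.
Step 2: L[1][1] = √(1) = 1.
  L[2][0] = (-1) / L[0][0] = -1.
  L[2][1] = (2) / L[1][1] = 2.
Step 3: L[2][2] = √(9) = 3.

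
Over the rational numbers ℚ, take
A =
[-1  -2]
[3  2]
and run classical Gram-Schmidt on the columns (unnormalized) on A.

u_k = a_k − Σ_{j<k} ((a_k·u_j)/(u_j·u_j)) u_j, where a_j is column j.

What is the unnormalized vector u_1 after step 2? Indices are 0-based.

u_1 = (-6/5, -2/5)

Step 1: u_0 = a_0 = (-1, 3).
Step 2: u_1 = a_1 − (4/5)·u_0 = (-6/5, -2/5).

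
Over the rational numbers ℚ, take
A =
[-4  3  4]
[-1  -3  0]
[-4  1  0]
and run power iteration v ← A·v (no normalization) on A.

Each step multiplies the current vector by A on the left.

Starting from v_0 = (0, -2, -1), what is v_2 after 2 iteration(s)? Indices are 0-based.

v_0 = (0, -2, -1).
v_1 = A·v_0 = (-10, 6, -2).
v_2 = A·v_1 = (50, -8, 46).

v_2 = (50, -8, 46)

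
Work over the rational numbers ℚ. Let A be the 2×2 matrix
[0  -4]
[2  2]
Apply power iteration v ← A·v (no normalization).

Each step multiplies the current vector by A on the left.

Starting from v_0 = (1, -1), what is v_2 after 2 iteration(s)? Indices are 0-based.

v_2 = (0, 8)

v_0 = (1, -1).
v_1 = A·v_0 = (4, 0).
v_2 = A·v_1 = (0, 8).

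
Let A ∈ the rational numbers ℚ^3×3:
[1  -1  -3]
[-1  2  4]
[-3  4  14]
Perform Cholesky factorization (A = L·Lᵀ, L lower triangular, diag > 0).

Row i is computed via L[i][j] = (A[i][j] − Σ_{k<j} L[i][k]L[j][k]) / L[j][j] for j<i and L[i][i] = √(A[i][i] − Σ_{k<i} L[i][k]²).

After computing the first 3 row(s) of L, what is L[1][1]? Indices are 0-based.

Step 1: L[0][0] = √(1) = 1.
  L[1][0] = (-1) / L[0][0] = -1.
Step 2: L[1][1] = √(1) = 1.
  L[2][0] = (-3) / L[0][0] = -3.
  L[2][1] = (1) / L[1][1] = 1.
Step 3: L[2][2] = √(4) = 2.

L[1][1] = 1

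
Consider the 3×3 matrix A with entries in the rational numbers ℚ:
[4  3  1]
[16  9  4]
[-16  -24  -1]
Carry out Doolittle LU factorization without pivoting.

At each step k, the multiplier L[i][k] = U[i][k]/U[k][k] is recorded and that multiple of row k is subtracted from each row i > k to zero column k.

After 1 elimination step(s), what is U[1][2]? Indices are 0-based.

Step 1: pivot at (0,0) is 4.
  row1 ← row1 − (4)·row0  ⇒  L[1][0]=4, U row1=(0, -3, 0)
  row2 ← row2 − (-4)·row0  ⇒  L[2][0]=-4, U row2=(0, -12, 3)

U[1][2] = 0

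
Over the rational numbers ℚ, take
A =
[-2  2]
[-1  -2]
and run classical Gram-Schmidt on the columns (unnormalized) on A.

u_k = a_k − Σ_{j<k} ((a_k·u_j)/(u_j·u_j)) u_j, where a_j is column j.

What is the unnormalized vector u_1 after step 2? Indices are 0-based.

Step 1: u_0 = a_0 = (-2, -1).
Step 2: u_1 = a_1 − (-2/5)·u_0 = (6/5, -12/5).

u_1 = (6/5, -12/5)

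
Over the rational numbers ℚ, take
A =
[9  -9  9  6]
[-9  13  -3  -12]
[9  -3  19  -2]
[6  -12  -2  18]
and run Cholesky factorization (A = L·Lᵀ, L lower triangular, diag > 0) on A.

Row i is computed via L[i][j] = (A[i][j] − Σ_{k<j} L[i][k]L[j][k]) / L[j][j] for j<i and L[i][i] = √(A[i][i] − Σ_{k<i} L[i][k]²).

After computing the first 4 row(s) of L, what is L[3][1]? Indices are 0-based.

L[3][1] = -3

Step 1: L[0][0] = √(9) = 3.
  L[1][0] = (-9) / L[0][0] = -3.
Step 2: L[1][1] = √(4) = 2.
  L[2][0] = (9) / L[0][0] = 3.
  L[2][1] = (6) / L[1][1] = 3.
Step 3: L[2][2] = √(1) = 1.
  L[3][0] = (6) / L[0][0] = 2.
  L[3][1] = (-6) / L[1][1] = -3.
  L[3][2] = (1) / L[2][2] = 1.
Step 4: L[3][3] = √(4) = 2.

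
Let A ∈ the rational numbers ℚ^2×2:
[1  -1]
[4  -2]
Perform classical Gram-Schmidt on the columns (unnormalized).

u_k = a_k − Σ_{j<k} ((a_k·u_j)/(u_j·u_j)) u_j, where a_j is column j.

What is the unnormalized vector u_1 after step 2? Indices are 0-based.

u_1 = (-8/17, 2/17)

Step 1: u_0 = a_0 = (1, 4).
Step 2: u_1 = a_1 − (-9/17)·u_0 = (-8/17, 2/17).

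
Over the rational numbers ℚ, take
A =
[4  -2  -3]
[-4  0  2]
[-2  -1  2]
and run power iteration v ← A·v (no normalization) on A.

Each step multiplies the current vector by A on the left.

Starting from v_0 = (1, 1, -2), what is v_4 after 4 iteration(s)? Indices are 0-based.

v_4 = (2784, -2008, -820)

v_0 = (1, 1, -2).
v_1 = A·v_0 = (8, -8, -7).
v_2 = A·v_1 = (69, -46, -22).
v_3 = A·v_2 = (434, -320, -136).
v_4 = A·v_3 = (2784, -2008, -820).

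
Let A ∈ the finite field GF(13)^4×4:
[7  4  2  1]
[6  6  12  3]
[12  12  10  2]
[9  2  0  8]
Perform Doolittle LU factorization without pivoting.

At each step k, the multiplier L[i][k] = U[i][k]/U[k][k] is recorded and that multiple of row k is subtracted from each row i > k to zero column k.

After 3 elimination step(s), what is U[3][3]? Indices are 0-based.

U[3][3] = 4

[col 0] pivot 7
  R1 -= 12*R0 → (0, 10, 1, 4)  (L[1][0] := 12)
  R2 -= 11*R0 → (0, 7, 1, 4)  (L[2][0] := 11)
  R3 -= 5*R0 → (0, 8, 3, 3)  (L[3][0] := 5)
[col 1] pivot 10
  R2 -= 2*R1 → (0, 0, 12, 9)  (L[2][1] := 2)
  R3 -= 6*R1 → (0, 0, 10, 5)  (L[3][1] := 6)
[col 2] pivot 12
  R3 -= 3*R2 → (0, 0, 0, 4)  (L[3][2] := 3)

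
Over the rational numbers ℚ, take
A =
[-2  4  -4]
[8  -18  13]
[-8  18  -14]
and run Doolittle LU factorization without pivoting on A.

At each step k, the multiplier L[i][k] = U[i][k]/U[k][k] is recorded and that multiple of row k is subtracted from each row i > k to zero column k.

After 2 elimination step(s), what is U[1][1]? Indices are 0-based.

Step 1: pivot at (0,0) is -2.
  row1 ← row1 − (-4)·row0  ⇒  L[1][0]=-4, U row1=(0, -2, -3)
  row2 ← row2 − (4)·row0  ⇒  L[2][0]=4, U row2=(0, 2, 2)
Step 2: pivot at (1,1) is -2.
  row2 ← row2 − (-1)·row1  ⇒  L[2][1]=-1, U row2=(0, 0, -1)

U[1][1] = -2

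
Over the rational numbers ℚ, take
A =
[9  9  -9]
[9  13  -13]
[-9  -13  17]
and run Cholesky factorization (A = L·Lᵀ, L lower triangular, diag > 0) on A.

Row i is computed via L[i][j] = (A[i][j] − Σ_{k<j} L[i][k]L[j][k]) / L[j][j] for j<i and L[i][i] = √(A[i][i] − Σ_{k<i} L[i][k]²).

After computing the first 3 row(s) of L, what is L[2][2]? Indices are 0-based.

Step 1: L[0][0] = √(9) = 3.
  L[1][0] = (9) / L[0][0] = 3.
Step 2: L[1][1] = √(4) = 2.
  L[2][0] = (-9) / L[0][0] = -3.
  L[2][1] = (-4) / L[1][1] = -2.
Step 3: L[2][2] = √(4) = 2.

L[2][2] = 2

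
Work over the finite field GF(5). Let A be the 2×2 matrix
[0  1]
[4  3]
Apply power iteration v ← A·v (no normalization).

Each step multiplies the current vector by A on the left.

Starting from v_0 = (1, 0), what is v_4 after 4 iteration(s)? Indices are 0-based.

v_0 = (1, 0).
v_1 = A·v_0 = (0, 4).
v_2 = A·v_1 = (4, 2).
v_3 = A·v_2 = (2, 2).
v_4 = A·v_3 = (2, 4).

v_4 = (2, 4)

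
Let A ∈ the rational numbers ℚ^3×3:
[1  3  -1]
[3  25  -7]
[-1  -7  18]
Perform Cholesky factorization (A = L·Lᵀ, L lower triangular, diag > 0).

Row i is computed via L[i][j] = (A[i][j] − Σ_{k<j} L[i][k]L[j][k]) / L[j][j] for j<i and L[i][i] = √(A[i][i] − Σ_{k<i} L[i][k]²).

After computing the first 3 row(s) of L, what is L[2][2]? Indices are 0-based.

L[2][2] = 4

Step 1: L[0][0] = √(1) = 1.
  L[1][0] = (3) / L[0][0] = 3.
Step 2: L[1][1] = √(16) = 4.
  L[2][0] = (-1) / L[0][0] = -1.
  L[2][1] = (-4) / L[1][1] = -1.
Step 3: L[2][2] = √(16) = 4.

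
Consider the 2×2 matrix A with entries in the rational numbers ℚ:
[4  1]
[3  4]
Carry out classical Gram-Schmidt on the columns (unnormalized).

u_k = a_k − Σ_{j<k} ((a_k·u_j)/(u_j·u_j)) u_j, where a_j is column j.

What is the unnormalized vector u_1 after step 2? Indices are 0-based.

Step 1: u_0 = a_0 = (4, 3).
Step 2: u_1 = a_1 − (16/25)·u_0 = (-39/25, 52/25).

u_1 = (-39/25, 52/25)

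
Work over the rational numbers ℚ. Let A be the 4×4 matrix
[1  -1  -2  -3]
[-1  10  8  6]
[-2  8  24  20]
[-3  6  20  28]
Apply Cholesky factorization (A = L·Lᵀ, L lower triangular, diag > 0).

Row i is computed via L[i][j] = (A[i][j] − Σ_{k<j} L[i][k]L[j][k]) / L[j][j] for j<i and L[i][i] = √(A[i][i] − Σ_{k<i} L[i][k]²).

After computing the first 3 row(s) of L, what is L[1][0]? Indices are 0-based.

Step 1: L[0][0] = √(1) = 1.
  L[1][0] = (-1) / L[0][0] = -1.
Step 2: L[1][1] = √(9) = 3.
  L[2][0] = (-2) / L[0][0] = -2.
  L[2][1] = (6) / L[1][1] = 2.
Step 3: L[2][2] = √(16) = 4.

L[1][0] = -1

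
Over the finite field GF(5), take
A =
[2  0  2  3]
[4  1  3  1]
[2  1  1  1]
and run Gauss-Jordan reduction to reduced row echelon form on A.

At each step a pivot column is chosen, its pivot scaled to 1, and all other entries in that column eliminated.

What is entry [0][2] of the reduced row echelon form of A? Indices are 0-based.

M[0][2] = 1

step 1: normalize row 0 (÷2) = (1, 0, 1, 4)
  row 1: subtract 4×row0 = (0, 1, 4, 0)
  row 2: subtract 2×row0 = (0, 1, 4, 3)
step 2: normalize row 1 (÷1) = (0, 1, 4, 0)
  row 2: subtract 1×row1 = (0, 0, 0, 3)
skip col 2 (zero from row 2)
step 3: normalize row 2 (÷3) = (0, 0, 0, 1)
  row 0: subtract 4×row2 = (1, 0, 1, 0)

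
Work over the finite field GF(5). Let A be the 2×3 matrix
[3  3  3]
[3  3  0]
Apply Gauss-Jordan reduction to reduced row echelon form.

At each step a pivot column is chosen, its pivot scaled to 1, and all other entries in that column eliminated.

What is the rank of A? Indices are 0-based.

rank = 2

step 1: normalize row 0 (÷3) = (1, 1, 1)
  row 1: subtract 3×row0 = (0, 0, 2)
skip col 1 (zero from row 1)
step 2: normalize row 1 (÷2) = (0, 0, 1)
  row 0: subtract 1×row1 = (1, 1, 0)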